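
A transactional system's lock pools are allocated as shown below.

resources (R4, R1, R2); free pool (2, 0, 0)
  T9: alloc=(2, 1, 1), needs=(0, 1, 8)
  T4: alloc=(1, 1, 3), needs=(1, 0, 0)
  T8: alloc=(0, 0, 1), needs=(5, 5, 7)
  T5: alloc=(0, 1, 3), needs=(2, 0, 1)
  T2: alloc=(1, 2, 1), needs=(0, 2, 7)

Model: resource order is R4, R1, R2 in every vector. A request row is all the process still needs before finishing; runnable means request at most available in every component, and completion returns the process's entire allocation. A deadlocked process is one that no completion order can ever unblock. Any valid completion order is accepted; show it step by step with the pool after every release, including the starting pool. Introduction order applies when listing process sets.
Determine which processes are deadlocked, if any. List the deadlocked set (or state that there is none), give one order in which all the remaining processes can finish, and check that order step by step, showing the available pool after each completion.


Deadlocked set: T9, T8 and T2.
Key observation: T4, T5 can finish, but then (3, 2, 6) is all there is, and the blocked group's R2 demands exceed it.
A valid finishing order for the others: T4, T5. Check, step by step:
  pool = (2, 0, 0)
  T4 needs (1, 0, 0) <= (2, 0, 0) -> finishes; pool += (1, 1, 3) = (3, 1, 3)
  T5 needs (2, 0, 1) <= (3, 1, 3) -> finishes; pool += (0, 1, 3) = (3, 2, 6)
None of the blocked processes ever fits:
  T9 cannot run: need (0, 1, 8) vs free (3, 2, 6) (insufficient R2)
  T8 cannot run: need (5, 5, 7) vs free (3, 2, 6) (insufficient R4, R1 and R2)
  T2 cannot run: need (0, 2, 7) vs free (3, 2, 6) (insufficient R2)


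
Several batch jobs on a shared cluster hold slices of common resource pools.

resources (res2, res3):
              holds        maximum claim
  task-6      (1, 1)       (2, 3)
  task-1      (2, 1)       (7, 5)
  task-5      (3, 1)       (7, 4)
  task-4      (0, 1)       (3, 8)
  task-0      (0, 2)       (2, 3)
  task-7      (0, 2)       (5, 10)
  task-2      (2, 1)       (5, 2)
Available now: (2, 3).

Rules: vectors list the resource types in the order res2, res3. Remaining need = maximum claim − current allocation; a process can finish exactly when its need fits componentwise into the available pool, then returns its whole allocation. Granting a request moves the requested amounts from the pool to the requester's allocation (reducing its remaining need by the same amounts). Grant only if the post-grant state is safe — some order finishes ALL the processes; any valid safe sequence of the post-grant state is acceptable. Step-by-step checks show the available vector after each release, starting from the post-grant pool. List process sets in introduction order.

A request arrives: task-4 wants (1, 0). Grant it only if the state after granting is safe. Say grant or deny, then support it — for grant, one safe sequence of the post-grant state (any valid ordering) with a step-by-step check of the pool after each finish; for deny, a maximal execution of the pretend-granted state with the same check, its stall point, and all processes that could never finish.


DENY. Granting would leave the state unsafe.
Key observation: after task-6, task-0 the pool peaks at (2, 6), and each blocked process is short somewhere: task-1 on res2; task-5 on res2; task-4 on res3; task-7 on res2, res3; task-2 on res2.
On the post-grant state, task-6, task-0 is a maximal run — nothing extends it. Verifying each step:
  pool = (1, 3)
  task-6: need (1, 2) fits (1, 3); releases (1, 1), pool now (2, 4)
  task-0: need (2, 1) fits (2, 4); releases (0, 2), pool now (2, 6)
  task-1 still needs (5, 4) but only (2, 6) is free — short on res2
  task-5 still needs (4, 3) but only (2, 6) is free — short on res2
  task-4 still needs (2, 7) but only (2, 6) is free — short on res3
  task-7 still needs (5, 8) but only (2, 6) is free — short on res2 and res3
  task-2 still needs (3, 1) but only (2, 6) is free — short on res2
Post-grant, the permanently blocked set is task-1, task-5, task-4, task-7 and task-2.


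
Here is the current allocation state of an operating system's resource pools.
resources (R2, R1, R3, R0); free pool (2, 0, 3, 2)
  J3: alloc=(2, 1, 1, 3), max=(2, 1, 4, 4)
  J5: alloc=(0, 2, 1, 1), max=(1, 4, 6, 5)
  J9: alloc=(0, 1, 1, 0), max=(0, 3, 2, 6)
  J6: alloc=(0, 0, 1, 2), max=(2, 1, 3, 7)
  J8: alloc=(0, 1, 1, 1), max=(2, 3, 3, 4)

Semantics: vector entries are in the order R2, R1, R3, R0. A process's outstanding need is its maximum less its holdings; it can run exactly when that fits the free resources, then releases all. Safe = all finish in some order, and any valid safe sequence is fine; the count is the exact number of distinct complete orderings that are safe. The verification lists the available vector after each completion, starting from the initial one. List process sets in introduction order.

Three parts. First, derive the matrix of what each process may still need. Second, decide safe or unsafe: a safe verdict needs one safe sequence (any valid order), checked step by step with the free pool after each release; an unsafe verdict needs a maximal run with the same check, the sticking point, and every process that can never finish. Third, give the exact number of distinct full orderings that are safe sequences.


(1) Remaining need (order R2, R1, R3, R0):
  J3: (0, 0, 3, 1)
  J5: (1, 2, 5, 4)
  J9: (0, 2, 1, 6)
  J6: (2, 1, 2, 5)
  J8: (2, 2, 2, 3)
(2) UNSAFE.
Key observation: no order helps: past J3, J6, the free pool tops out at (4, 1, 5, 7), below what each blocked process needs in R1.
Going as far as possible: J3, J6; after that, nothing fits. Walking it through:
  pool = (2, 0, 3, 2)
  J3 needs (0, 0, 3, 1) <= (2, 0, 3, 2) -> finishes; pool += (2, 1, 1, 3) = (4, 1, 4, 5)
  J6 needs (2, 1, 2, 5) <= (4, 1, 4, 5) -> finishes; pool += (0, 0, 1, 2) = (4, 1, 5, 7)
  J5 cannot run: need (1, 2, 5, 4) vs free (4, 1, 5, 7) (insufficient R1)
  J9 cannot run: need (0, 2, 1, 6) vs free (4, 1, 5, 7) (insufficient R1)
  J8 cannot run: need (2, 2, 2, 3) vs free (4, 1, 5, 7) (insufficient R1)
Permanently blocked: J5, J9 and J8.
(3) Precisely 0 of the possible complete orderings are safe sequences.


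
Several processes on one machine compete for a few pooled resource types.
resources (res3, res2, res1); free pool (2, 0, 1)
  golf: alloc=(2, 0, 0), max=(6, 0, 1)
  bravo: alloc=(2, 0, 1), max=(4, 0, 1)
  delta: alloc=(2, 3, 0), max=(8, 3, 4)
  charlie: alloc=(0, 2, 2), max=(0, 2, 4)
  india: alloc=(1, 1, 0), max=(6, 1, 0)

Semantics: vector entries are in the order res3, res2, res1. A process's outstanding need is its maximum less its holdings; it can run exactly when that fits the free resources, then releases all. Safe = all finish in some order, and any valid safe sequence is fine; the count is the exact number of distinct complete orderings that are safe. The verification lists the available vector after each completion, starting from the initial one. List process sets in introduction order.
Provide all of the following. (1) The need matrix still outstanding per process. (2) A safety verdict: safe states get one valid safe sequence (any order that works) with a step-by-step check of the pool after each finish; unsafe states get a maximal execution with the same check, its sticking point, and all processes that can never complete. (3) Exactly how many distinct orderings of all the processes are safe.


(1) Outstanding need per process (order res3, res2, res1):
  golf: (4, 0, 1)
  bravo: (2, 0, 0)
  delta: (6, 0, 4)
  charlie: (0, 0, 2)
  india: (5, 0, 0)
(2) SAFE, for example via the order bravo, golf, charlie, delta, india.
Key observation: the order's first zero-slack moment is bravo ((2, 0, 0) needed, (2, 0, 1) free — a requested resource with nothing to spare).
Step-by-step check:
  pool = (2, 0, 1)
  bravo needs (2, 0, 0) <= (2, 0, 1) -> finishes; pool += (2, 0, 1) = (4, 0, 2)
  golf needs (4, 0, 1) <= (4, 0, 2) -> finishes; pool += (2, 0, 0) = (6, 0, 2)
  charlie needs (0, 0, 2) <= (6, 0, 2) -> finishes; pool += (0, 2, 2) = (6, 2, 4)
  delta needs (6, 0, 4) <= (6, 2, 4) -> finishes; pool += (2, 3, 0) = (8, 5, 4)
  india needs (5, 0, 0) <= (8, 5, 4) -> finishes; pool += (1, 1, 0) = (9, 6, 4)
(3) The exact count: 5 of the possible complete orderings are safe sequences.


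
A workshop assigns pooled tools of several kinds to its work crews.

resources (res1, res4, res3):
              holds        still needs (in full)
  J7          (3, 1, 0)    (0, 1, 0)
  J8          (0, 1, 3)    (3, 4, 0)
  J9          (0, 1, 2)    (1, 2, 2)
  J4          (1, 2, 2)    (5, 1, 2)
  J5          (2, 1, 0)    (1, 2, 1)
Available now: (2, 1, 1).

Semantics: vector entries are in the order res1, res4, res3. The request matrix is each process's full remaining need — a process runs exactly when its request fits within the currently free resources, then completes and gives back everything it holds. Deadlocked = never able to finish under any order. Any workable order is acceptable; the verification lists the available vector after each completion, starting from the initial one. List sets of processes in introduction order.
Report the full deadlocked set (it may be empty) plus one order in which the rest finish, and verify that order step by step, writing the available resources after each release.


The deadlocked set is J8, J9 and J4.
Key observation: after J7, J5 the pool peaks at (7, 3, 1), and each blocked process is short somewhere: J8 on res4; J9 on res3; J4 on res3.
A valid finishing order for the others: J7, J5. Walking it through:
  pool = (2, 1, 1)
  J7 needs (0, 1, 0) <= (2, 1, 1) -> finishes; pool += (3, 1, 0) = (5, 2, 1)
  J5 needs (1, 2, 1) <= (5, 2, 1) -> finishes; pool += (2, 1, 0) = (7, 3, 1)
The stuck group stays short no matter what:
  blocked: J8 wants (3, 4, 0), pool (7, 3, 1) — not enough res4
  blocked: J9 wants (1, 2, 2), pool (7, 3, 1) — not enough res3
  blocked: J4 wants (5, 1, 2), pool (7, 3, 1) — not enough res3


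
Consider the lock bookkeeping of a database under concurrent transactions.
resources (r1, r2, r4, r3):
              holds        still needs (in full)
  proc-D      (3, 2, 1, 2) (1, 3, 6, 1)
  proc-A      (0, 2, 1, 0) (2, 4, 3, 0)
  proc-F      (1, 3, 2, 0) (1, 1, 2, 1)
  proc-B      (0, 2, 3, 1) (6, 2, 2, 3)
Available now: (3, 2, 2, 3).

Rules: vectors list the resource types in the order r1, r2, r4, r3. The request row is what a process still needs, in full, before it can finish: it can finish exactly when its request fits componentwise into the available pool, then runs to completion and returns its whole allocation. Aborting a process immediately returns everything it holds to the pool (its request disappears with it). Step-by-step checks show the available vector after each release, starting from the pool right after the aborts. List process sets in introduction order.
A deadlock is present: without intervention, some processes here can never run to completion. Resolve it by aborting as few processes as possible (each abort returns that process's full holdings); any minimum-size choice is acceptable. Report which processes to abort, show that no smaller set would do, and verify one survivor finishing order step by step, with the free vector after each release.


Minimum abort set: proc-B.
Key observation: the deadlocked proc-D becomes finishable only because proc-B released (0, 2, 3, 1); it completes at step 2 below.
No smaller set exists: with zero aborts the deadlock remains.
Survivors finish in the order: proc-A, proc-D, proc-F. Walking it through (pool after the aborts first):
  pool = (3, 4, 5, 4)
  run proc-A (needs (2, 4, 3, 0), free (3, 4, 5, 4)); after release of (0, 2, 1, 0) the pool is (3, 6, 6, 4)
  run proc-D (needs (1, 3, 6, 1), free (3, 6, 6, 4)); after release of (3, 2, 1, 2) the pool is (6, 8, 7, 6)
  run proc-F (needs (1, 1, 2, 1), free (6, 8, 7, 6)); after release of (1, 3, 2, 0) the pool is (7, 11, 9, 6)


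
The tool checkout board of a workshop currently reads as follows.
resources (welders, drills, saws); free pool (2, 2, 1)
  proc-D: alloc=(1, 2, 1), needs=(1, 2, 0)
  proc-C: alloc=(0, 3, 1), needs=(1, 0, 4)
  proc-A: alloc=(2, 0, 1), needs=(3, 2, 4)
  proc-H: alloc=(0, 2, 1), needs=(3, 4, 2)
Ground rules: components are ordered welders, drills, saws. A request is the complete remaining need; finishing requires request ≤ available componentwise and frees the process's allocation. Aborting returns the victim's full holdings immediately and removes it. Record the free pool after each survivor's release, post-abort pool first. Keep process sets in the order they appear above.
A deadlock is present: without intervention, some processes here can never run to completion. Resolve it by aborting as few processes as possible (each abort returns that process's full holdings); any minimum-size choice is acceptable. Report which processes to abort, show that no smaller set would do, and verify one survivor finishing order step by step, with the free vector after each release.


Minimum abort set: proc-C.
Key observation: proc-A was stuck for good until proc-C gave back (0, 3, 1); in the order shown it finishes at step 3.
Minimality: the empty abort set fails — the state is deadlocked as it stands.
One survivor order: proc-D, proc-H, proc-A. Verifying each step (post-abort pool first):
  pool = (2, 5, 2)
  proc-D: need (1, 2, 0) fits (2, 5, 2); releases (1, 2, 1), pool now (3, 7, 3)
  proc-H: need (3, 4, 2) fits (3, 7, 3); releases (0, 2, 1), pool now (3, 9, 4)
  proc-A: need (3, 2, 4) fits (3, 9, 4); releases (2, 0, 1), pool now (5, 9, 5)


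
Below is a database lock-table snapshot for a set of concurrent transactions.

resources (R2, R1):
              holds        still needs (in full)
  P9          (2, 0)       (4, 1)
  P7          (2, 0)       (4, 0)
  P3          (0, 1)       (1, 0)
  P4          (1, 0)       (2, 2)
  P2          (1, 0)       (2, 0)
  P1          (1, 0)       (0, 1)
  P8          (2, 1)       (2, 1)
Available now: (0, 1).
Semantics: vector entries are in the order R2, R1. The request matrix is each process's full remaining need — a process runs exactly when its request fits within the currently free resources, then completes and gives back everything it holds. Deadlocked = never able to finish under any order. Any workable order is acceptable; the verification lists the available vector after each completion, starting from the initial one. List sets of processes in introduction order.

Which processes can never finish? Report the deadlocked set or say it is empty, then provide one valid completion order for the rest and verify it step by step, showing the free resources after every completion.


Deadlocked set: P9, P7, P4, P2 and P8.
Key observation: after P1, P3 complete, (1, 2) is the best the pool ever gets, yet each leftover process wants more R2.
One completion order for the rest: P1, P3. Verifying each step:
  pool = (0, 1)
  P1 needs (0, 1) <= (0, 1) -> finishes; pool += (1, 0) = (1, 1)
  P3 needs (1, 0) <= (1, 1) -> finishes; pool += (0, 1) = (1, 2)
The blocked processes can never fit:
  P9 cannot run: need (4, 1) vs free (1, 2) (insufficient R2)
  P7 cannot run: need (4, 0) vs free (1, 2) (insufficient R2)
  P4 cannot run: need (2, 2) vs free (1, 2) (insufficient R2)
  P2 cannot run: need (2, 0) vs free (1, 2) (insufficient R2)
  P8 cannot run: need (2, 1) vs free (1, 2) (insufficient R2)


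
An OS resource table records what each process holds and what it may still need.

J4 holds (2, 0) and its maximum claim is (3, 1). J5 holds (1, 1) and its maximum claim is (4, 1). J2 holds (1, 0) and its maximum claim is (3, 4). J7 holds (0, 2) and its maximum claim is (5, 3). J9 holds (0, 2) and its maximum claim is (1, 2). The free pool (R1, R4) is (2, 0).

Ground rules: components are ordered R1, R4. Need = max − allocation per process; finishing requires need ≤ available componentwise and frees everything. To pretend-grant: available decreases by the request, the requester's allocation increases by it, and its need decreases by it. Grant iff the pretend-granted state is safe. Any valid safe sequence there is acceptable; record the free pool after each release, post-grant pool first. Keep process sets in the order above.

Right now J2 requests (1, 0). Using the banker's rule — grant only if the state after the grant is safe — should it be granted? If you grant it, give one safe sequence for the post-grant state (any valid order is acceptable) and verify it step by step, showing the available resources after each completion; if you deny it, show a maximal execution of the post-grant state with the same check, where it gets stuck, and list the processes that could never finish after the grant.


DENY. Granting would leave the state unsafe.
Key observation: after J9, J4, J5 the pool peaks at (4, 3), and each blocked process is short somewhere: J2 on R4; J7 on R1.
Pretend the grant happened; the run J9, J4, J5 goes as far as possible. Check, step by step:
  pool = (1, 0)
  J9: need (1, 0) fits (1, 0); releases (0, 2), pool now (1, 2)
  J4: need (1, 1) fits (1, 2); releases (2, 0), pool now (3, 2)
  J5: need (3, 0) fits (3, 2); releases (1, 1), pool now (4, 3)
  J2 still needs (1, 4) but only (4, 3) is free — short on R4
  J7 still needs (5, 1) but only (4, 3) is free — short on R1
Post-grant, the permanently blocked set is J2 and J7.


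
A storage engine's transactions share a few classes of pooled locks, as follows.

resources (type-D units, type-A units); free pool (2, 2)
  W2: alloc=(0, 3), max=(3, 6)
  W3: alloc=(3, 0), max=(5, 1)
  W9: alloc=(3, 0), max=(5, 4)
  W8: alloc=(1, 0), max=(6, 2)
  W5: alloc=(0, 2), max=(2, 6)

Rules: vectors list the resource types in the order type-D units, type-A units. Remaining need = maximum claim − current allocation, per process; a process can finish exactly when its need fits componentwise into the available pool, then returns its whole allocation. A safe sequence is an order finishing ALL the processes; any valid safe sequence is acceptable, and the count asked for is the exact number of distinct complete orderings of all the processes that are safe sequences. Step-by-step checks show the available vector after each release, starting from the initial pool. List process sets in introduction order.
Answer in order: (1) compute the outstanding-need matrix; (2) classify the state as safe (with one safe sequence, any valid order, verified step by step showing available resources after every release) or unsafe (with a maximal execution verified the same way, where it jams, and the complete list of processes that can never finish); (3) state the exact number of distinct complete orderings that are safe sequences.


(1) Remaining need (order type-D units, type-A units):
  W2: (3, 3)
  W3: (2, 1)
  W9: (2, 4)
  W8: (5, 2)
  W5: (2, 4)
(2) UNSAFE.
Key observation: type-A units is the bottleneck — with W3, W8 done the pool holds (6, 2), short of every remaining need.
Going as far as possible: W3, W8; after that, nothing fits. Walking it through:
  pool = (2, 2)
  W3 needs (2, 1) <= (2, 2) -> finishes; pool += (3, 0) = (5, 2)
  W8 needs (5, 2) <= (5, 2) -> finishes; pool += (1, 0) = (6, 2)
  W2 still needs (3, 3) but only (6, 2) is free — short on type-A units
  W9 still needs (2, 4) but only (6, 2) is free — short on type-A units
  W5 still needs (2, 4) but only (6, 2) is free — short on type-A units
Permanently blocked: W2, W9 and W5.
(3) Exactly 0 of the possible complete orderings are safe sequences.


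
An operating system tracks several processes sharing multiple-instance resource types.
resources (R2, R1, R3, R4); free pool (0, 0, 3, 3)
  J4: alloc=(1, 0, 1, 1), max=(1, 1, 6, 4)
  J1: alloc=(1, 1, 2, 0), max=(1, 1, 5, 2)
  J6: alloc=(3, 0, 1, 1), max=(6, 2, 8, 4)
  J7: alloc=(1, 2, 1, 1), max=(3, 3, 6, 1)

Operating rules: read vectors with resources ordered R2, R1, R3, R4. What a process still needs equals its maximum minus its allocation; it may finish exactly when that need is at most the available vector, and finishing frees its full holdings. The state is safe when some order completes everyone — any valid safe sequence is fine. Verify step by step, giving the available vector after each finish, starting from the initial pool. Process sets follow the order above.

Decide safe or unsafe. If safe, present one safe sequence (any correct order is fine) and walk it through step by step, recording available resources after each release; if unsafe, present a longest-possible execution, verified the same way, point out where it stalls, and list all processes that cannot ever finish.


SAFE, for example via the order J1, J4, J7, J6.
Key observation: at J1 the run first touches a limit — (0, 0, 3, 2) against (0, 0, 3, 3), exact on a resource it actually requests.
Verifying each step:
  pool = (0, 0, 3, 3)
  J1 needs (0, 0, 3, 2) <= (0, 0, 3, 3) -> finishes; pool += (1, 1, 2, 0) = (1, 1, 5, 3)
  J4 needs (0, 1, 5, 3) <= (1, 1, 5, 3) -> finishes; pool += (1, 0, 1, 1) = (2, 1, 6, 4)
  J7 needs (2, 1, 5, 0) <= (2, 1, 6, 4) -> finishes; pool += (1, 2, 1, 1) = (3, 3, 7, 5)
  J6 needs (3, 2, 7, 3) <= (3, 3, 7, 5) -> finishes; pool += (3, 0, 1, 1) = (6, 3, 8, 6)


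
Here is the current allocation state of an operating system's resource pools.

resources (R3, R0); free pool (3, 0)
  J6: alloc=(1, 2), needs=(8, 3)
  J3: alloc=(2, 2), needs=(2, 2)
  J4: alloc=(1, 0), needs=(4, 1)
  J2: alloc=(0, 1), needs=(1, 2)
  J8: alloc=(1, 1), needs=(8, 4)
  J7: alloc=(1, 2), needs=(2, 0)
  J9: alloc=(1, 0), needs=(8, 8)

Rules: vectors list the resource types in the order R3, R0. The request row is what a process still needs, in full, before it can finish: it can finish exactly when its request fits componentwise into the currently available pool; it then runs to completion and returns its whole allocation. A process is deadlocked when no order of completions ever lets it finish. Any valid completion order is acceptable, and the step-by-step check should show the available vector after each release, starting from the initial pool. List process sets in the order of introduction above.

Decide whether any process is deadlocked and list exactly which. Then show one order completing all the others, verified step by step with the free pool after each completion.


Deadlocked set: J6, J8 and J9.
Key observation: after J7, J4, J2, J3 complete, (7, 5) is the best the pool ever gets, yet each leftover process wants more R3.
The rest can finish in the order J7, J4, J2, J3. Walking it through:
  pool = (3, 0)
  J7 needs (2, 0) <= (3, 0) -> finishes; pool += (1, 2) = (4, 2)
  J4 needs (4, 1) <= (4, 2) -> finishes; pool += (1, 0) = (5, 2)
  J2 needs (1, 2) <= (5, 2) -> finishes; pool += (0, 1) = (5, 3)
  J3 needs (2, 2) <= (5, 3) -> finishes; pool += (2, 2) = (7, 5)
The stuck group stays short no matter what:
  blocked: J6 wants (8, 3), pool (7, 5) — not enough R3
  blocked: J8 wants (8, 4), pool (7, 5) — not enough R3
  blocked: J9 wants (8, 8), pool (7, 5) — not enough R3 and R0


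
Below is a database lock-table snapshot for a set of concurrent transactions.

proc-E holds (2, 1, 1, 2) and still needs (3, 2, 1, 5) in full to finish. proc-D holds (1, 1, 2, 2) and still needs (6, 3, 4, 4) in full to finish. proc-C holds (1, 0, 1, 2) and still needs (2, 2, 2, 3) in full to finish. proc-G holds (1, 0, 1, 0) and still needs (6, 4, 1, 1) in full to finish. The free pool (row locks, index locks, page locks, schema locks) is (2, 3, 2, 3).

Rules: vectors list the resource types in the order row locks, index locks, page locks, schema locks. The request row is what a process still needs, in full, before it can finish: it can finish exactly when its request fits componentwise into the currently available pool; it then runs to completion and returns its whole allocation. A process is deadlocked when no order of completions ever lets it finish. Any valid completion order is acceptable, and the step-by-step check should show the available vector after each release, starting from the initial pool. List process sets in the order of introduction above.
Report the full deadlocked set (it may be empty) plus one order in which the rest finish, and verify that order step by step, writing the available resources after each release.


Deadlocked set: proc-D and proc-G.
Key observation: the wall is row locks: completing proc-C, proc-E brings the pool only to (5, 4, 4, 7), and all the rest need more.
The rest can finish in the order proc-C, proc-E. Verifying each step:
  pool = (2, 3, 2, 3)
  proc-C needs (2, 2, 2, 3) <= (2, 3, 2, 3) -> finishes; pool += (1, 0, 1, 2) = (3, 3, 3, 5)
  proc-E needs (3, 2, 1, 5) <= (3, 3, 3, 5) -> finishes; pool += (2, 1, 1, 2) = (5, 4, 4, 7)
The blocked processes can never fit:
  blocked: proc-D wants (6, 3, 4, 4), pool (5, 4, 4, 7) — not enough row locks
  blocked: proc-G wants (6, 4, 1, 1), pool (5, 4, 4, 7) — not enough row locks


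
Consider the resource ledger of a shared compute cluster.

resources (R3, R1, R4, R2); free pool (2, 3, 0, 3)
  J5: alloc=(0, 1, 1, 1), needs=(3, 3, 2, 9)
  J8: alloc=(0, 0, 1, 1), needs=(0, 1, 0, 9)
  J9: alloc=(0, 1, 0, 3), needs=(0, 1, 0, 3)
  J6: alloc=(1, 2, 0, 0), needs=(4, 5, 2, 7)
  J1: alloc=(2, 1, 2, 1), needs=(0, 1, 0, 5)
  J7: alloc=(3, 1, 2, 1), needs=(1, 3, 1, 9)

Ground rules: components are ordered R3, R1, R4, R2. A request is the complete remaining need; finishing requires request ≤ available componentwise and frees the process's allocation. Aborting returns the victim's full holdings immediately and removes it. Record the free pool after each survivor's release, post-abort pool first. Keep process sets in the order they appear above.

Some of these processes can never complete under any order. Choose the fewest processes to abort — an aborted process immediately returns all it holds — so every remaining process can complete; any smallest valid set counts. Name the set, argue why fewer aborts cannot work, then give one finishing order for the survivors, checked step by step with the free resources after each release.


Minimum abort set: J5 and J8.
Key observation: the returned (0, 1, 2, 2) from J5 and J8 is what brings J7 — unrunnable before, under any order — into play at step 4.
Why nothing smaller works — every single abort fails: J5 alone leaves J8 blocked (short on R2); J8 alone leaves J5 blocked (short on R2); J9 alone leaves J5 blocked (short on R2); J6 alone leaves J5 blocked (short on R2); J1 alone leaves J5 blocked (short on R2); J7 alone leaves J5 blocked (short on R2).
One survivor order: J1, J9, J6, J7. Check, step by step (post-abort pool first):
  pool = (2, 4, 2, 5)
  run J1 (needs (0, 1, 0, 5), free (2, 4, 2, 5)); after release of (2, 1, 2, 1) the pool is (4, 5, 4, 6)
  run J9 (needs (0, 1, 0, 3), free (4, 5, 4, 6)); after release of (0, 1, 0, 3) the pool is (4, 6, 4, 9)
  run J6 (needs (4, 5, 2, 7), free (4, 6, 4, 9)); after release of (1, 2, 0, 0) the pool is (5, 8, 4, 9)
  run J7 (needs (1, 3, 1, 9), free (5, 8, 4, 9)); after release of (3, 1, 2, 1) the pool is (8, 9, 6, 10)


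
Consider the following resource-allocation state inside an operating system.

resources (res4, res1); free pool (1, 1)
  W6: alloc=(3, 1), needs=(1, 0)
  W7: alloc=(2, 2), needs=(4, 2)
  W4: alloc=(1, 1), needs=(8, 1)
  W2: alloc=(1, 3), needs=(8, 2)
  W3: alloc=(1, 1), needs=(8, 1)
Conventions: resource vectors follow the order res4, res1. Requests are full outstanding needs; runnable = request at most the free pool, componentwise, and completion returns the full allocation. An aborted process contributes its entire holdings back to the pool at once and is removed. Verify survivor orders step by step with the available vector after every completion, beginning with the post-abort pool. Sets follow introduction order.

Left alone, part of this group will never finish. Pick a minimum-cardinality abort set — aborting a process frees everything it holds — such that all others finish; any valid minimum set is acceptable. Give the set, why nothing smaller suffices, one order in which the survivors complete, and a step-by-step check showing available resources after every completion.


The answer: abort W2 and W3.
Key observation: the deadlocked W4 becomes finishable only because W2 and W3 released (2, 4); it completes at step 3 below.
Minimality, checking each single-abort alternative: W6 alone leaves W4 blocked (short on res4); W7 alone leaves W4 blocked (short on res4); W4 alone leaves W2 blocked (short on res4); W2 alone leaves W4 blocked (short on res4); W3 alone leaves W4 blocked (short on res4).
The survivors complete as W6, W7, W4. Walking it through (starting from the post-abort pool):
  pool = (3, 5)
  run W6 (needs (1, 0), free (3, 5)); after release of (3, 1) the pool is (6, 6)
  run W7 (needs (4, 2), free (6, 6)); after release of (2, 2) the pool is (8, 8)
  run W4 (needs (8, 1), free (8, 8)); after release of (1, 1) the pool is (9, 9)


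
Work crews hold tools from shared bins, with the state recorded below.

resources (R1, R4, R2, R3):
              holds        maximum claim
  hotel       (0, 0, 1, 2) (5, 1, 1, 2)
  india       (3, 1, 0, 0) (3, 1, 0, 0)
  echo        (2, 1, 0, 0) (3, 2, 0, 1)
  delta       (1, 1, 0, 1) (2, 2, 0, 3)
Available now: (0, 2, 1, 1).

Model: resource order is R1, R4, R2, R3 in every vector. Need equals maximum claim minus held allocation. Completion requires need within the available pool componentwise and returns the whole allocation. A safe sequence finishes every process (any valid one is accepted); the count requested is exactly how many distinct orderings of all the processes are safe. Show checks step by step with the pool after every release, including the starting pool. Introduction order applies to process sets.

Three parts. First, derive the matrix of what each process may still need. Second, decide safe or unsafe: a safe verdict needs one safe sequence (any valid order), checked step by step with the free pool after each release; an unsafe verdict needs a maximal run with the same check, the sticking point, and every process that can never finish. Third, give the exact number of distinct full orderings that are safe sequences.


(1) Need matrix, components ordered R1, R4, R2, R3:
  hotel: (5, 1, 0, 0)
  india: (0, 0, 0, 0)
  echo: (1, 1, 0, 1)
  delta: (1, 1, 0, 2)
(2) SAFE — a valid safe sequence is india, echo, hotel, delta.
Key observation: the order's first zero-slack moment is echo ((1, 1, 0, 1) needed, (3, 3, 1, 1) free — a requested resource with nothing to spare).
Check, step by step:
  pool = (0, 2, 1, 1)
  india needs (0, 0, 0, 0) <= (0, 2, 1, 1) -> finishes; pool += (3, 1, 0, 0) = (3, 3, 1, 1)
  echo needs (1, 1, 0, 1) <= (3, 3, 1, 1) -> finishes; pool += (2, 1, 0, 0) = (5, 4, 1, 1)
  hotel needs (5, 1, 0, 0) <= (5, 4, 1, 1) -> finishes; pool += (0, 0, 1, 2) = (5, 4, 2, 3)
  delta needs (1, 1, 0, 2) <= (5, 4, 2, 3) -> finishes; pool += (1, 1, 0, 1) = (6, 5, 2, 4)
(3) Precisely 1 of the possible complete orderings is a safe sequence.


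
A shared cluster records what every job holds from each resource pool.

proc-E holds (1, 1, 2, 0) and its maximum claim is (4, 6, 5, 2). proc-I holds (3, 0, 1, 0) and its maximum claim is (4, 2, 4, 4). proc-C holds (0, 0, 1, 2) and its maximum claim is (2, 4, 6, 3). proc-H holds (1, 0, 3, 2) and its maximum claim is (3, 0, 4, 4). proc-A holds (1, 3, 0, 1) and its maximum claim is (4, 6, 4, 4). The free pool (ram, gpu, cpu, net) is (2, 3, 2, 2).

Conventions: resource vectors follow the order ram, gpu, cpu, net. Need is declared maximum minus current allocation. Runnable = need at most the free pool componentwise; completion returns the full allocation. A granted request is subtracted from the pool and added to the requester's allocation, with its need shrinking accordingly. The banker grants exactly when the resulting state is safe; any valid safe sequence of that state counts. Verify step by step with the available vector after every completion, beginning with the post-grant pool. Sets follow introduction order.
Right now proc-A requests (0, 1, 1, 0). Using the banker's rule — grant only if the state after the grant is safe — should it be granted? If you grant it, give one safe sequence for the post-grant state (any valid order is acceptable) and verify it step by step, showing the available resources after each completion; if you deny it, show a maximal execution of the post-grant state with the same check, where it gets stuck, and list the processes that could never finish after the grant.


GRANT. The post-grant state is safe; one safe sequence: proc-H, proc-A, proc-E, proc-C, proc-I.
Key observation: with (2, 2, 1, 2) left after the transfer, proc-H can run at once — the state stays safe.
Step-by-step check of the post-grant state:
  pool = (2, 2, 1, 2)
  proc-H: need (2, 0, 1, 2) fits (2, 2, 1, 2); releases (1, 0, 3, 2), pool now (3, 2, 4, 4)
  proc-A: need (3, 2, 3, 3) fits (3, 2, 4, 4); releases (1, 4, 1, 1), pool now (4, 6, 5, 5)
  proc-E: need (3, 5, 3, 2) fits (4, 6, 5, 5); releases (1, 1, 2, 0), pool now (5, 7, 7, 5)
  proc-C: need (2, 4, 5, 1) fits (5, 7, 7, 5); releases (0, 0, 1, 2), pool now (5, 7, 8, 7)
  proc-I: need (1, 2, 3, 4) fits (5, 7, 8, 7); releases (3, 0, 1, 0), pool now (8, 7, 9, 7)


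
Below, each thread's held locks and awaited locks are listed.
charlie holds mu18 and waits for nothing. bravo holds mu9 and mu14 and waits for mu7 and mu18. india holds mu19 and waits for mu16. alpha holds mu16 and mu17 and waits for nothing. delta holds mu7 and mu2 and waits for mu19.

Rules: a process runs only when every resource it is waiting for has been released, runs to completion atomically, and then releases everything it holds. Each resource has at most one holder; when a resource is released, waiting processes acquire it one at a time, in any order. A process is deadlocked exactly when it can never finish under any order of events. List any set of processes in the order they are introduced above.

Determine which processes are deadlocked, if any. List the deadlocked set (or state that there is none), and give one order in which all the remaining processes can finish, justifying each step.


The deadlocked set is empty.
Key observation: no waiting chain loops back on itself — every chain ends at a process that waits on nothing, so everyone eventually runs.
The rest can finish in the order alpha, india, charlie, delta, bravo.
Check, step by step:
  run alpha (it waits on nothing); releases mu16 and mu17
  run india (all its waits — mu16 — are resolved); releases mu19
  run charlie (it waits on nothing); releases mu18
  run delta (all its waits — mu19 — are resolved); releases mu7 and mu2
  run bravo (all its waits — mu7 and mu18 — are resolved); releases mu9 and mu14


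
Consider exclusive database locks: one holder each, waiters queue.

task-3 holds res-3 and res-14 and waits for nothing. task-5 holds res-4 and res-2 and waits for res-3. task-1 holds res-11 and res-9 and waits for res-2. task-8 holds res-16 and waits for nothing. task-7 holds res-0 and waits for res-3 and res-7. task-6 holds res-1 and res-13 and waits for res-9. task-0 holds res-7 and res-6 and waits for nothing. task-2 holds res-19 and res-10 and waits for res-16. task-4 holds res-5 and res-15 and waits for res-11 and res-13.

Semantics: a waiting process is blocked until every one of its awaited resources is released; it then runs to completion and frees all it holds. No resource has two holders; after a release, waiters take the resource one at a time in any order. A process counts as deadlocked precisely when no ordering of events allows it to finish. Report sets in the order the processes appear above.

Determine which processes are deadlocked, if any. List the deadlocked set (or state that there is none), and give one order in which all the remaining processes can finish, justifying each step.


Nothing here is deadlocked.
Key observation: although several processes wait, no cycle exists — each chain bottoms out at a free runner.
A valid finishing order for the others: task-0, task-3, task-8, task-5, task-7, task-1, task-6, task-2, task-4.
Step-by-step check:
  task-0: no waits; runs immediately, freeing res-7 and res-6
  task-3: no waits; runs immediately, freeing res-3 and res-14
  task-8: no waits; runs immediately, freeing res-16
  task-5: everything it awaited (res-3) is free; runs, freeing res-4 and res-2
  task-7: everything it awaited (res-3 and res-7) is free; runs, freeing res-0
  task-1: everything it awaited (res-2) is free; runs, freeing res-11 and res-9
  task-6: everything it awaited (res-9) is free; runs, freeing res-1 and res-13
  task-2: everything it awaited (res-16) is free; runs, freeing res-19 and res-10
  task-4: everything it awaited (res-11 and res-13) is free; runs, freeing res-5 and res-15


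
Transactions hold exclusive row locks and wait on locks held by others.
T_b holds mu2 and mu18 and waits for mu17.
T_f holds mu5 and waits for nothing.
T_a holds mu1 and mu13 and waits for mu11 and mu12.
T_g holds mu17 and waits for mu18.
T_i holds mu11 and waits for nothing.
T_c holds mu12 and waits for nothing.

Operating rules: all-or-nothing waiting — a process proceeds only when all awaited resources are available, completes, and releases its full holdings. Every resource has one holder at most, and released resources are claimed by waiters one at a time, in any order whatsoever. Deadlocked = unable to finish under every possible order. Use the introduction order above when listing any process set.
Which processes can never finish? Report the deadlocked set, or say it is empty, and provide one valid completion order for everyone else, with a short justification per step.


Deadlocked: T_b and T_g.
Key observation: the waits loop around T_b -> T_g -> T_b with no way out; no other process is dragged down with it.
One completion order for the rest: T_c, T_i, T_f, T_a.
Step-by-step check:
  T_c: no waits; runs immediately, freeing mu12
  T_i: no waits; runs immediately, freeing mu11
  T_f: no waits; runs immediately, freeing mu5
  T_a: everything it awaited (mu11 and mu12) is free; runs, freeing mu1 and mu13


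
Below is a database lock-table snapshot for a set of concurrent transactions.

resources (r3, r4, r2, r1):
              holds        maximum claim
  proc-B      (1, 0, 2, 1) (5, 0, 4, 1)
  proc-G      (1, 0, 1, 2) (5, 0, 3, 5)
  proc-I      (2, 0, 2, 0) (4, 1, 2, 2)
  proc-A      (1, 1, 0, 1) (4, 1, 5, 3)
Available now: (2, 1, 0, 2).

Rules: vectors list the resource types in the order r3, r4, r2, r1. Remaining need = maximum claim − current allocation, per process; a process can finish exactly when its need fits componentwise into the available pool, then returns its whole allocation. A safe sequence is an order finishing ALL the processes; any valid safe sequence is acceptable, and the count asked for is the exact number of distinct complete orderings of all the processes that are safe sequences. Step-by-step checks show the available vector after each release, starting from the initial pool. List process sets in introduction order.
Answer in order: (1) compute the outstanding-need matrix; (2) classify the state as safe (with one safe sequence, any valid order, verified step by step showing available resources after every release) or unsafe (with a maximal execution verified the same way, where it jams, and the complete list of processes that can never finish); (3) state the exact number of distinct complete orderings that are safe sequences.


(1) Need matrix, components ordered r3, r4, r2, r1:
  proc-B: (4, 0, 2, 0)
  proc-G: (4, 0, 2, 3)
  proc-I: (2, 1, 0, 2)
  proc-A: (3, 0, 5, 2)
(2) SAFE. One safe sequence: proc-I, proc-B, proc-G, proc-A.
Key observation: proc-I marks the first exact bind of the order: its need (2, 1, 0, 2) fits the free (2, 1, 0, 2) with zero slack on a requested resource.
Step-by-step check:
  pool = (2, 1, 0, 2)
  run proc-I (needs (2, 1, 0, 2), free (2, 1, 0, 2)); after release of (2, 0, 2, 0) the pool is (4, 1, 2, 2)
  run proc-B (needs (4, 0, 2, 0), free (4, 1, 2, 2)); after release of (1, 0, 2, 1) the pool is (5, 1, 4, 3)
  run proc-G (needs (4, 0, 2, 3), free (5, 1, 4, 3)); after release of (1, 0, 1, 2) the pool is (6, 1, 5, 5)
  run proc-A (needs (3, 0, 5, 2), free (6, 1, 5, 5)); after release of (1, 1, 0, 1) the pool is (7, 2, 5, 6)
(3) Precisely 1 of the possible complete orderings is a safe sequence.
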